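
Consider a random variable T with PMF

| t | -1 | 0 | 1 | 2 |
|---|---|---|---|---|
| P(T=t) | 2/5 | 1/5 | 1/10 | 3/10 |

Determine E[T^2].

1.7

E[T^2] = Σ t^2·P(T=t)
 = 1·2/5 + 0·1/5 + 1·1/10 + 4·3/10
 = 2/5 + 0 + 1/10 + 6/5
 = 17/10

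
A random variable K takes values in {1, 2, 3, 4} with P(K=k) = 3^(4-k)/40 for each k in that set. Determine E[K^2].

E[K^2] = Σ k^2·P(K=k)
 = 1·27/40 + 4·9/40 + 9·3/40 + 16·1/40
 = 27/40 + 9/10 + 27/40 + 2/5
 = 53/20

2.65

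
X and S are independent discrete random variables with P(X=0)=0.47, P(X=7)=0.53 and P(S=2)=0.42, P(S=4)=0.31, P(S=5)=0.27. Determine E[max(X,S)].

5.3221

E[max(X,S)] = Σ_x Σ_s max(x,s) · P(X=x)P(S=s)
 = 2·0.1974 + 4·0.1457 + 5·0.1269 + 7·0.2226 + 7·0.1643 + 7·0.1431
 = 0.3948 + 0.5828 + 0.6345 + 1.5582 + 1.1501 + 1.0017
 = 5.3221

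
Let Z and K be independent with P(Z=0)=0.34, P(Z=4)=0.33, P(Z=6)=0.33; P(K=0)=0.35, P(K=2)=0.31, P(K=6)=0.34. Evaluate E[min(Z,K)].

1.5312

E[min(Z,K)] = Σ_z Σ_k min(z,k) · P(Z=z)P(K=k)
 = 0·0.119 + 0·0.1054 + 0·0.1156 + 0·0.1155 + 2·0.1023 + 4·0.1122 + 0·0.1155 + 2·0.1023 + 6·0.1122
 = 0 + 0 + 0 + 0 + 0.2046 + 0.4488 + 0 + 0.2046 + 0.6732
 = 1.5312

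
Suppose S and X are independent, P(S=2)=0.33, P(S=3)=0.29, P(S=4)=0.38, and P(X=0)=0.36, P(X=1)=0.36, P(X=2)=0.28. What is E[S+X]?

E[S+X] = Σ_s Σ_x (s+x) · P(S=s)P(X=x)
 = 2·0.1188 + 3·0.1188 + 4·0.0924 + 3·0.1044 + 4·0.1044 + 5·0.0812 + 4·0.1368 + 5·0.1368 + 6·0.1064
 = 0.2376 + 0.3564 + 0.3696 + 0.3132 + 0.4176 + 0.406 + 0.5472 + 0.684 + 0.6384
 = 3.97

3.97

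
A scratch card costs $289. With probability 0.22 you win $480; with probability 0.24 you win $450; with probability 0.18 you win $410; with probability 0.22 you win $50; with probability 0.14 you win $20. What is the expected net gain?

E[payout] = 480·0.22 + 450·0.24 + 410·0.18 + 50·0.22 + 20·0.14
 = 105.6 + 108 + 73.8 + 11 + 2.8
 = 301.2
Net = 301.2 - 289 = 12.2

12.2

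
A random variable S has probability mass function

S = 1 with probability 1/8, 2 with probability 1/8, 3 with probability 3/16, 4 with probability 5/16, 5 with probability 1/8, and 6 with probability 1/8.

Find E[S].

E[S] = Σ s·P(S=s)
 = 1·1/8 + 2·1/8 + 3·3/16 + 4·5/16 + 5·1/8 + 6·1/8
 = 1/8 + 1/4 + 9/16 + 5/4 + 5/8 + 3/4
 = 57/16

3.5625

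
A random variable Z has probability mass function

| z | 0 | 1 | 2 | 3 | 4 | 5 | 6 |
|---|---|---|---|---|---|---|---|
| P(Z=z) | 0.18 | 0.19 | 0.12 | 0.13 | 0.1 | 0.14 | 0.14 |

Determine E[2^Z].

17.12

E[2^Z] = Σ 2^z·P(Z=z)
 = 1·0.18 + 2·0.19 + 4·0.12 + 8·0.13 + 16·0.1 + 32·0.14 + 64·0.14
 = 0.18 + 0.38 + 0.48 + 1.04 + 1.6 + 4.48 + 8.96
 = 17.12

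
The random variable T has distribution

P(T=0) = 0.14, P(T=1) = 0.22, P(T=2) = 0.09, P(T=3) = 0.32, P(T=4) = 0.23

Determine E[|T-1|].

1.56

E[|T-1|] = Σ |t-1|·P(T=t)
 = 1·0.14 + 0·0.22 + 1·0.09 + 2·0.32 + 3·0.23
 = 0.14 + 0 + 0.09 + 0.64 + 0.69
 = 1.56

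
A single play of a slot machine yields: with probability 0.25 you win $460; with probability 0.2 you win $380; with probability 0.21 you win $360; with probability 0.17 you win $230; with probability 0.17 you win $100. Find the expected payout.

322.7

E[payout] = 460·0.25 + 380·0.2 + 360·0.21 + 230·0.17 + 100·0.17
 = 115 + 76 + 75.6 + 39.1 + 17
 = 322.7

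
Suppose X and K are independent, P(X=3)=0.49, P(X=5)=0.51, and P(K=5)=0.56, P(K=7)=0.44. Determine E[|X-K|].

1.86

E[|X-K|] = Σ_x Σ_k |x-k| · P(X=x)P(K=k)
 = 2·0.2744 + 4·0.2156 + 0·0.2856 + 2·0.2244
 = 0.5488 + 0.8624 + 0 + 0.4488
 = 1.86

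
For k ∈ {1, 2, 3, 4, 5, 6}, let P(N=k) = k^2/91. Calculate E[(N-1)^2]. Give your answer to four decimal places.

16.3077

E[(N-1)^2] = Σ (n-1)^2·P(N=n)
 = 0·1/91 + 1·4/91 + 4·9/91 + 9·16/91 + 16·25/91 + 25·36/91
 = 0 + 4/91 + 36/91 + 144/91 + 400/91 + 900/91
 = 212/13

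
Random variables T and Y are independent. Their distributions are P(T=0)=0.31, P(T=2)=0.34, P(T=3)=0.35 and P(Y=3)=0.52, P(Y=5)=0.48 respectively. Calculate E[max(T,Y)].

3.96

E[max(T,Y)] = Σ_t Σ_y max(t,y) · P(T=t)P(Y=y)
 = 3·0.1612 + 5·0.1488 + 3·0.1768 + 5·0.1632 + 3·0.182 + 5·0.168
 = 0.4836 + 0.744 + 0.5304 + 0.816 + 0.546 + 0.84
 = 3.96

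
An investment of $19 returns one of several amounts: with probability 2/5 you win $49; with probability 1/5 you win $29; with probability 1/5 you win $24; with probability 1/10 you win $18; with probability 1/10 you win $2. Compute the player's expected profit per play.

E[payout] = 49·2/5 + 29·1/5 + 24·1/5 + 18·1/10 + 2·1/10
 = 98/5 + 29/5 + 24/5 + 9/5 + 1/5
 = 161/5
Net = 161/5 - 19 = 66/5

13.2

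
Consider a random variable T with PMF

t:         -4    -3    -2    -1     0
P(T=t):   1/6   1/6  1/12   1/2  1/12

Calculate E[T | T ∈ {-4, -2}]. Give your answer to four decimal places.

-3.3333

P(T ∈ {-4, -2}) = 1/6 + 1/12 = 1/4.
E[T | T ∈ {-4, -2}] = [(-4)·1/6 + (-2)·1/12] / (1/4)
 = -5/6 / (1/4)
 = -10/3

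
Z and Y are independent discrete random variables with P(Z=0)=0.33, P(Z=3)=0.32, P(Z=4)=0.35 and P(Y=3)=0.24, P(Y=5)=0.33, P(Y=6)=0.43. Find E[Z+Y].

7.31

E[Z+Y] = Σ_z Σ_y (z+y) · P(Z=z)P(Y=y)
 = 3·0.0792 + 5·0.1089 + 6·0.1419 + 6·0.0768 + 8·0.1056 + 9·0.1376 + 7·0.084 + 9·0.1155 + 10·0.1505
 = 0.2376 + 0.5445 + 0.8514 + 0.4608 + 0.8448 + 1.2384 + 0.588 + 1.0395 + 1.505
 = 7.31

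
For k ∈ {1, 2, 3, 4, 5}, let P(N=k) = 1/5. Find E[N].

E[N] = Σ n·P(N=n)
 = 1·1/5 + 2·1/5 + 3·1/5 + 4·1/5 + 5·1/5
 = 1/5 + 2/5 + 3/5 + 4/5 + 1
 = 3

3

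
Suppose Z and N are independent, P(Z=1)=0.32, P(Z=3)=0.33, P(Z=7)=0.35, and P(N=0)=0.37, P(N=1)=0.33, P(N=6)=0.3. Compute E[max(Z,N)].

4.537

E[max(Z,N)] = Σ_z Σ_n max(z,n) · P(Z=z)P(N=n)
 = 1·0.1184 + 1·0.1056 + 6·0.096 + 3·0.1221 + 3·0.1089 + 6·0.099 + 7·0.1295 + 7·0.1155 + 7·0.105
 = 0.1184 + 0.1056 + 0.576 + 0.3663 + 0.3267 + 0.594 + 0.9065 + 0.8085 + 0.735
 = 4.537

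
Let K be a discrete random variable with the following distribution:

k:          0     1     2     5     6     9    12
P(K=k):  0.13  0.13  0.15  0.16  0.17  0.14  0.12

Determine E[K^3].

E[K^3] = Σ k^3·P(K=k)
 = 0·0.13 + 1·0.13 + 8·0.15 + 125·0.16 + 216·0.17 + 729·0.14 + 1728·0.12
 = 0 + 0.13 + 1.2 + 20 + 36.72 + 102.06 + 207.36
 = 367.47

367.47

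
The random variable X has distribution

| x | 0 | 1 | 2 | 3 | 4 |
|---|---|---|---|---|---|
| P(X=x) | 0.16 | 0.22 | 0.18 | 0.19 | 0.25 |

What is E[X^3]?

22.79

E[X^3] = Σ x^3·P(X=x)
 = 0·0.16 + 1·0.22 + 8·0.18 + 27·0.19 + 64·0.25
 = 0 + 0.22 + 1.44 + 5.13 + 16
 = 22.79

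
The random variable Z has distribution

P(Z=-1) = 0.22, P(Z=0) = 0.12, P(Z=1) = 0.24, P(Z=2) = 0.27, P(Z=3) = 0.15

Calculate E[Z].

1.01

E[Z] = Σ z·P(Z=z)
 = (-1)·0.22 + 0·0.12 + 1·0.24 + 2·0.27 + 3·0.15
 = (-0.22) + 0 + 0.24 + 0.54 + 0.45
 = 1.01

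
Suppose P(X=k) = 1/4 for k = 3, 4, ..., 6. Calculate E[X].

E[X] = Σ x·P(X=x)
 = 3·1/4 + 4·1/4 + 5·1/4 + 6·1/4
 = 3/4 + 1 + 5/4 + 3/2
 = 9/2

4.5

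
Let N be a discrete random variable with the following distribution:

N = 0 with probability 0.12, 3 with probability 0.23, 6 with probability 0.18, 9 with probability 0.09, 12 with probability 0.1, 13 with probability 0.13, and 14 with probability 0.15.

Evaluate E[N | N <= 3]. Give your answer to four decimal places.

P(N <= 3) = 0.12 + 0.23 = 0.35.
E[N | N <= 3] = [0·0.12 + 3·0.23] / 0.35
 = 0.69 / 0.35
 = 69/35

1.9714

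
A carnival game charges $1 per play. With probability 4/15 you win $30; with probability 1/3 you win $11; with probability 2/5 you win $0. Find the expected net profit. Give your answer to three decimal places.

E[payout] = 30·4/15 + 11·1/3 + 0·2/5
 = 8 + 11/3 + 0
 = 35/3
Net = 35/3 - 1 = 32/3

10.667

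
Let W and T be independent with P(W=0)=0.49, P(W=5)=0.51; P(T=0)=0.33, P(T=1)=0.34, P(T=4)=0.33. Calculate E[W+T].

4.21

E[W+T] = Σ_w Σ_t (w+t) · P(W=w)P(T=t)
 = 0·0.1617 + 1·0.1666 + 4·0.1617 + 5·0.1683 + 6·0.1734 + 9·0.1683
 = 0 + 0.1666 + 0.6468 + 0.8415 + 1.0404 + 1.5147
 = 4.21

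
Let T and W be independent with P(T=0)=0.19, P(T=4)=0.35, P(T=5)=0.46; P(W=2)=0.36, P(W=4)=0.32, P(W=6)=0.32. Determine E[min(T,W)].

E[min(T,W)] = Σ_t Σ_w min(t,w) · P(T=t)P(W=w)
 = 0·0.0684 + 0·0.0608 + 0·0.0608 + 2·0.126 + 4·0.112 + 4·0.112 + 2·0.1656 + 4·0.1472 + 5·0.1472
 = 0 + 0 + 0 + 0.252 + 0.448 + 0.448 + 0.3312 + 0.5888 + 0.736
 = 2.804

2.804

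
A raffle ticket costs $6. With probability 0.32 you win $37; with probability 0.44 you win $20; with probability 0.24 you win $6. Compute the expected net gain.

E[payout] = 37·0.32 + 20·0.44 + 6·0.24
 = 11.84 + 8.8 + 1.44
 = 22.08
Net = 22.08 - 6 = 16.08

16.08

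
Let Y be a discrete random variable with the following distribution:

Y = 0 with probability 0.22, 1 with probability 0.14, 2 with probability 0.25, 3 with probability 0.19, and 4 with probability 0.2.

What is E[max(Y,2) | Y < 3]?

P(Y < 3) = 0.22 + 0.14 + 0.25 = 0.61.
E[max(Y,2) | Y < 3] = [2·0.22 + 2·0.14 + 2·0.25] / 0.61
 = 1.22 / 0.61
 = 2

2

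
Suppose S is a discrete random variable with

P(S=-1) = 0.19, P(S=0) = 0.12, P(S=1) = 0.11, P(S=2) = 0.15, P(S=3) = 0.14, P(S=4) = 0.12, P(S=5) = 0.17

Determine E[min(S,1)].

E[min(S,1)] = Σ min(s,1)·P(S=s)
 = (-1)·0.19 + 0·0.12 + 1·0.11 + 1·0.15 + 1·0.14 + 1·0.12 + 1·0.17
 = (-0.19) + 0 + 0.11 + 0.15 + 0.14 + 0.12 + 0.17
 = 0.5

0.5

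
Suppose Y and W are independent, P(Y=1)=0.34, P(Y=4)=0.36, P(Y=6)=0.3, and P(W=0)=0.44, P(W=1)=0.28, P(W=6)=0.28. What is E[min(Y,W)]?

E[min(Y,W)] = Σ_y Σ_w min(y,w) · P(Y=y)P(W=w)
 = 0·0.1496 + 1·0.0952 + 1·0.0952 + 0·0.1584 + 1·0.1008 + 4·0.1008 + 0·0.132 + 1·0.084 + 6·0.084
 = 0 + 0.0952 + 0.0952 + 0 + 0.1008 + 0.4032 + 0 + 0.084 + 0.504
 = 1.2824

1.2824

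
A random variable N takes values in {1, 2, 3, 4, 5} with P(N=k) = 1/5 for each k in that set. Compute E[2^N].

E[2^N] = Σ 2^n·P(N=n)
 = 2·1/5 + 4·1/5 + 8·1/5 + 16·1/5 + 32·1/5
 = 2/5 + 4/5 + 8/5 + 16/5 + 32/5
 = 62/5

12.4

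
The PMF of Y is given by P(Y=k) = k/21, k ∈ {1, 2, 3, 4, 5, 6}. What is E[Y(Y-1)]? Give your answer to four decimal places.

16.6667

E[Y(Y-1)] = Σ y(y-1)·P(Y=y)
 = 0·1/21 + 2·2/21 + 6·1/7 + 12·4/21 + 20·5/21 + 30·2/7
 = 0 + 4/21 + 6/7 + 16/7 + 100/21 + 60/7
 = 50/3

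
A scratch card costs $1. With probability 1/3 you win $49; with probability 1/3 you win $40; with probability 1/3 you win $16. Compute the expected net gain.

34

E[payout] = 49·1/3 + 40·1/3 + 16·1/3
 = 49/3 + 40/3 + 16/3
 = 35
Net = 35 - 1 = 34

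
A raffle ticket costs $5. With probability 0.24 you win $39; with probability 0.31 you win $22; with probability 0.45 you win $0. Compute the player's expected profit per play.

E[payout] = 39·0.24 + 22·0.31 + 0·0.45
 = 9.36 + 6.82 + 0
 = 16.18
Net = 16.18 - 5 = 11.18

11.18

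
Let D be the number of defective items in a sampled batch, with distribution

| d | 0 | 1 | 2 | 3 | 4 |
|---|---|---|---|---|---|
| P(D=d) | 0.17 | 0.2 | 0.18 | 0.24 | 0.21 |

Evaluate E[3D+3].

9.36

E[3D+3] = Σ (3d+3)·P(D=d)
 = 3·0.17 + 6·0.2 + 9·0.18 + 12·0.24 + 15·0.21
 = 0.51 + 1.2 + 1.62 + 2.88 + 3.15
 = 9.36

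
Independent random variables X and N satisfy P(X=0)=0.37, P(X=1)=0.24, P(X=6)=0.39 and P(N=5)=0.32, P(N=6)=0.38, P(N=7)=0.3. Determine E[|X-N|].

E[|X-N|] = Σ_x Σ_n |x-n| · P(X=x)P(N=n)
 = 5·0.1184 + 6·0.1406 + 7·0.111 + 4·0.0768 + 5·0.0912 + 6·0.072 + 1·0.1248 + 0·0.1482 + 1·0.117
 = 0.592 + 0.8436 + 0.777 + 0.3072 + 0.456 + 0.432 + 0.1248 + 0 + 0.117
 = 3.6496

3.6496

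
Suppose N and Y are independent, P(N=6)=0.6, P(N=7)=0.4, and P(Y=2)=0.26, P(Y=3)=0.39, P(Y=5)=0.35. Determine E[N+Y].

9.84

E[N+Y] = Σ_n Σ_y (n+y) · P(N=n)P(Y=y)
 = 8·0.156 + 9·0.234 + 11·0.21 + 9·0.104 + 10·0.156 + 12·0.14
 = 1.248 + 2.106 + 2.31 + 0.936 + 1.56 + 1.68
 = 9.84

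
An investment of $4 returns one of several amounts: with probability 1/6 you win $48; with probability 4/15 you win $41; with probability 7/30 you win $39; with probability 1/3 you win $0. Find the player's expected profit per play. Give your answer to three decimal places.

E[payout] = 48·1/6 + 41·4/15 + 39·7/30 + 0·1/3
 = 8 + 164/15 + 91/10 + 0
 = 841/30
Net = 841/30 - 4 = 721/30

24.033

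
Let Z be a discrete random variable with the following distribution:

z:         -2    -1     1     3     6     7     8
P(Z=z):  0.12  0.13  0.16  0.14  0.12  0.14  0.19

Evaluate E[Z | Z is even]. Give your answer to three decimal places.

4.651

P(Z is even) = 0.12 + 0.12 + 0.19 = 0.43.
E[Z | Z is even] = [(-2)·0.12 + 6·0.12 + 8·0.19] / 0.43
 = 2 / 0.43
 = 200/43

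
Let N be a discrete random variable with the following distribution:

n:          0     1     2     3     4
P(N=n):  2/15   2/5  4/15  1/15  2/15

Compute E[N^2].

4.2

E[N^2] = Σ n^2·P(N=n)
 = 0·2/15 + 1·2/5 + 4·4/15 + 9·1/15 + 16·2/15
 = 0 + 2/5 + 16/15 + 3/5 + 32/15
 = 21/5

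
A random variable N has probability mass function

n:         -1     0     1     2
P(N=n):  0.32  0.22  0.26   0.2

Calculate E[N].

0.34

E[N] = Σ n·P(N=n)
 = (-1)·0.32 + 0·0.22 + 1·0.26 + 2·0.2
 = (-0.32) + 0 + 0.26 + 0.4
 = 0.34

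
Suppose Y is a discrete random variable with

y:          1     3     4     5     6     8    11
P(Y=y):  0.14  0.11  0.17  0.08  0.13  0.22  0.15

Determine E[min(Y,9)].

E[min(Y,9)] = Σ min(y,9)·P(Y=y)
 = 1·0.14 + 3·0.11 + 4·0.17 + 5·0.08 + 6·0.13 + 8·0.22 + 9·0.15
 = 0.14 + 0.33 + 0.68 + 0.4 + 0.78 + 1.76 + 1.35
 = 5.44

5.44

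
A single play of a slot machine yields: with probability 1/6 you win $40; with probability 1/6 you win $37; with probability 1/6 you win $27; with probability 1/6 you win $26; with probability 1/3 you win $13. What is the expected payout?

26

E[payout] = 40·1/6 + 37·1/6 + 27·1/6 + 26·1/6 + 13·1/3
 = 20/3 + 37/6 + 9/2 + 13/3 + 13/3
 = 26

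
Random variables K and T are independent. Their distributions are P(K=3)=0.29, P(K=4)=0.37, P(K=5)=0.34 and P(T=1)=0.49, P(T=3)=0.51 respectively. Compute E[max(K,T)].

4.05

E[max(K,T)] = Σ_k Σ_t max(k,t) · P(K=k)P(T=t)
 = 3·0.1421 + 3·0.1479 + 4·0.1813 + 4·0.1887 + 5·0.1666 + 5·0.1734
 = 0.4263 + 0.4437 + 0.7252 + 0.7548 + 0.833 + 0.867
 = 4.05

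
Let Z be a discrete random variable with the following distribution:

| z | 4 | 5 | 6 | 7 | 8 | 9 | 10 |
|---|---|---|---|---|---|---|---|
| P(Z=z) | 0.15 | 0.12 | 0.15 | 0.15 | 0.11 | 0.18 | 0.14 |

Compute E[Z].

7.05

E[Z] = Σ z·P(Z=z)
 = 4·0.15 + 5·0.12 + 6·0.15 + 7·0.15 + 8·0.11 + 9·0.18 + 10·0.14
 = 0.6 + 0.6 + 0.9 + 1.05 + 0.88 + 1.62 + 1.4
 = 7.05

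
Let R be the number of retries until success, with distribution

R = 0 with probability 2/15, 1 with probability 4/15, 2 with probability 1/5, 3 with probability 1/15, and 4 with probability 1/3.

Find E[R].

2.2

E[R] = Σ r·P(R=r)
 = 0·2/15 + 1·4/15 + 2·1/5 + 3·1/15 + 4·1/3
 = 0 + 4/15 + 2/5 + 1/5 + 4/3
 = 11/5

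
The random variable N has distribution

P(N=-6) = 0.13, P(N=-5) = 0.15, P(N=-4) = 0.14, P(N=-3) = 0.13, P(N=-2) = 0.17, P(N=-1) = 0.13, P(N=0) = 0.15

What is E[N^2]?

12.65

E[N^2] = Σ n^2·P(N=n)
 = 36·0.13 + 25·0.15 + 16·0.14 + 9·0.13 + 4·0.17 + 1·0.13 + 0·0.15
 = 4.68 + 3.75 + 2.24 + 1.17 + 0.68 + 0.13 + 0
 = 12.65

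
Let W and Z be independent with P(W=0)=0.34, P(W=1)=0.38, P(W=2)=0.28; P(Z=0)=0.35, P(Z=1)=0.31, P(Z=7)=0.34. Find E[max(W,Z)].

3.1058

E[max(W,Z)] = Σ_w Σ_z max(w,z) · P(W=w)P(Z=z)
 = 0·0.119 + 1·0.1054 + 7·0.1156 + 1·0.133 + 1·0.1178 + 7·0.1292 + 2·0.098 + 2·0.0868 + 7·0.0952
 = 0 + 0.1054 + 0.8092 + 0.133 + 0.1178 + 0.9044 + 0.196 + 0.1736 + 0.6664
 = 3.1058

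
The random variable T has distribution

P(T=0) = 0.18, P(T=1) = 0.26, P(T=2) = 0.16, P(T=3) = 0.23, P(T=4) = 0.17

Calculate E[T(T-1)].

3.74

E[T(T-1)] = Σ t(t-1)·P(T=t)
 = 0·0.18 + 0·0.26 + 2·0.16 + 6·0.23 + 12·0.17
 = 0 + 0 + 0.32 + 1.38 + 2.04
 = 3.74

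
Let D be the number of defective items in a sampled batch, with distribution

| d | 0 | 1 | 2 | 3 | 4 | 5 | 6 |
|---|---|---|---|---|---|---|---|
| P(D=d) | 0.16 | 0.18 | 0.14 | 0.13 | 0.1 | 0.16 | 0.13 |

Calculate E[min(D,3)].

2.02

E[min(D,3)] = Σ min(d,3)·P(D=d)
 = 0·0.16 + 1·0.18 + 2·0.14 + 3·0.13 + 3·0.1 + 3·0.16 + 3·0.13
 = 0 + 0.18 + 0.28 + 0.39 + 0.3 + 0.48 + 0.39
 = 2.02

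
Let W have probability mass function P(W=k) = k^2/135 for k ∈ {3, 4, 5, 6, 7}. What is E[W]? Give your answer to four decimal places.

5.7407

E[W] = Σ w·P(W=w)
 = 3·1/15 + 4·16/135 + 5·5/27 + 6·4/15 + 7·49/135
 = 1/5 + 64/135 + 25/27 + 8/5 + 343/135
 = 155/27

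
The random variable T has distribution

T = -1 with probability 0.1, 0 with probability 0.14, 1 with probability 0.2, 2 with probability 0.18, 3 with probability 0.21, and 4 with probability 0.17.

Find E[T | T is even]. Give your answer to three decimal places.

2.122

P(T is even) = 0.14 + 0.18 + 0.17 = 0.49.
E[T | T is even] = [0·0.14 + 2·0.18 + 4·0.17] / 0.49
 = 1.04 / 0.49
 = 104/49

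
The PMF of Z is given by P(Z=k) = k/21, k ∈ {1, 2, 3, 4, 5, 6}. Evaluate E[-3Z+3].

E[-3Z+3] = Σ (-3z+3)·P(Z=z)
 = 0·1/21 + (-3)·2/21 + (-6)·1/7 + (-9)·4/21 + (-12)·5/21 + (-15)·2/7
 = 0 + (-2/7) + (-6/7) + (-12/7) + (-20/7) + (-30/7)
 = -10

-10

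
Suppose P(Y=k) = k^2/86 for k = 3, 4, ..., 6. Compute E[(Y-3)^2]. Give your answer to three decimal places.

E[(Y-3)^2] = Σ (y-3)^2·P(Y=y)
 = 0·9/86 + 1·8/43 + 4·25/86 + 9·18/43
 = 0 + 8/43 + 50/43 + 162/43
 = 220/43

5.116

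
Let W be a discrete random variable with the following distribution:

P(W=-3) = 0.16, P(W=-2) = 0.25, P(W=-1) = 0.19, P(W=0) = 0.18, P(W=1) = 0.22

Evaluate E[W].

E[W] = Σ w·P(W=w)
 = (-3)·0.16 + (-2)·0.25 + (-1)·0.19 + 0·0.18 + 1·0.22
 = (-0.48) + (-0.5) + (-0.19) + 0 + 0.22
 = -0.95

-0.95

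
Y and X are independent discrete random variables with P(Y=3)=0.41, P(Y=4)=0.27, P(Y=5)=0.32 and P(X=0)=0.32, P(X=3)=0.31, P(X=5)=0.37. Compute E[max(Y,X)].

E[max(Y,X)] = Σ_y Σ_x max(y,x) · P(Y=y)P(X=x)
 = 3·0.1312 + 3·0.1271 + 5·0.1517 + 4·0.0864 + 4·0.0837 + 5·0.0999 + 5·0.1024 + 5·0.0992 + 5·0.1184
 = 0.3936 + 0.3813 + 0.7585 + 0.3456 + 0.3348 + 0.4995 + 0.512 + 0.496 + 0.592
 = 4.3133

4.3133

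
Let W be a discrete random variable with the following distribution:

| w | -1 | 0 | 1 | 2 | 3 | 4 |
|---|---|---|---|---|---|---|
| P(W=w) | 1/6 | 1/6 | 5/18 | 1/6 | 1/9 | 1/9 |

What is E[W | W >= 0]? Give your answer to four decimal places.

1.6667

P(W >= 0) = 1/6 + 5/18 + 1/6 + 1/9 + 1/9 = 5/6.
E[W | W >= 0] = [0·1/6 + 1·5/18 + 2·1/6 + 3·1/9 + 4·1/9] / (5/6)
 = 25/18 / (5/6)
 = 5/3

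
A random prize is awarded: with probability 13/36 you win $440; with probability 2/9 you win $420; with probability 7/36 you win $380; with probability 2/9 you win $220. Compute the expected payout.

375

E[payout] = 440·13/36 + 420·2/9 + 380·7/36 + 220·2/9
 = 1430/9 + 280/3 + 665/9 + 440/9
 = 375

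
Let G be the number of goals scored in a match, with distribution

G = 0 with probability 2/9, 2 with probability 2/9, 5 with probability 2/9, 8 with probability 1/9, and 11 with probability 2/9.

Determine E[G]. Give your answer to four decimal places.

4.8889

E[G] = Σ g·P(G=g)
 = 0·2/9 + 2·2/9 + 5·2/9 + 8·1/9 + 11·2/9
 = 0 + 4/9 + 10/9 + 8/9 + 22/9
 = 44/9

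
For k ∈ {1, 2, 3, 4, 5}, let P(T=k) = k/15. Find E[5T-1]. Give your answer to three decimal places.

17.333

E[5T-1] = Σ (5t-1)·P(T=t)
 = 4·1/15 + 9·2/15 + 14·1/5 + 19·4/15 + 24·1/3
 = 4/15 + 6/5 + 14/5 + 76/15 + 8
 = 52/3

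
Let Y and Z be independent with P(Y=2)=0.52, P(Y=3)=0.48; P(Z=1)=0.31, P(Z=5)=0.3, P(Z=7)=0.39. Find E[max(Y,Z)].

E[max(Y,Z)] = Σ_y Σ_z max(y,z) · P(Y=y)P(Z=z)
 = 2·0.1612 + 5·0.156 + 7·0.2028 + 3·0.1488 + 5·0.144 + 7·0.1872
 = 0.3224 + 0.78 + 1.4196 + 0.4464 + 0.72 + 1.3104
 = 4.9988

4.9988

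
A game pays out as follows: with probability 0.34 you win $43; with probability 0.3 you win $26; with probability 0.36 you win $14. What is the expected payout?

27.46

E[payout] = 43·0.34 + 26·0.3 + 14·0.36
 = 14.62 + 7.8 + 5.04
 = 27.46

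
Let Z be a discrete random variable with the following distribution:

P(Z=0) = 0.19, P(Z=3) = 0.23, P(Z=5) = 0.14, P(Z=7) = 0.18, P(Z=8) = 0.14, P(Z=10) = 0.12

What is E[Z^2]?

E[Z^2] = Σ z^2·P(Z=z)
 = 0·0.19 + 9·0.23 + 25·0.14 + 49·0.18 + 64·0.14 + 100·0.12
 = 0 + 2.07 + 3.5 + 8.82 + 8.96 + 12
 = 35.35

35.35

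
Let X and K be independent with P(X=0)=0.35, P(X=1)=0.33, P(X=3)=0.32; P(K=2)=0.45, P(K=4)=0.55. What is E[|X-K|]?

E[|X-K|] = Σ_x Σ_k |x-k| · P(X=x)P(K=k)
 = 2·0.1575 + 4·0.1925 + 1·0.1485 + 3·0.1815 + 1·0.144 + 1·0.176
 = 0.315 + 0.77 + 0.1485 + 0.5445 + 0.144 + 0.176
 = 2.098

2.098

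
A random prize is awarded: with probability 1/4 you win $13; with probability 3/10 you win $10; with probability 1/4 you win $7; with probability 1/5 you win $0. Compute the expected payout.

8

E[payout] = 13·1/4 + 10·3/10 + 7·1/4 + 0·1/5
 = 13/4 + 3 + 7/4 + 0
 = 8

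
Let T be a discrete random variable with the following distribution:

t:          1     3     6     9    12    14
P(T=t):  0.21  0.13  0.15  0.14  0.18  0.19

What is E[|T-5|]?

4.78

E[|T-5|] = Σ |t-5|·P(T=t)
 = 4·0.21 + 2·0.13 + 1·0.15 + 4·0.14 + 7·0.18 + 9·0.19
 = 0.84 + 0.26 + 0.15 + 0.56 + 1.26 + 1.71
 = 4.78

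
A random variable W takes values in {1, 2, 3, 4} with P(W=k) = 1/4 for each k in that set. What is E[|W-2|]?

E[|W-2|] = Σ |w-2|·P(W=w)
 = 1·1/4 + 0·1/4 + 1·1/4 + 2·1/4
 = 1/4 + 0 + 1/4 + 1/2
 = 1

1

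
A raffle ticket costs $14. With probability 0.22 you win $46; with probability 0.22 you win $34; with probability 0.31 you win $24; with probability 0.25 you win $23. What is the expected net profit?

16.79

E[payout] = 46·0.22 + 34·0.22 + 24·0.31 + 23·0.25
 = 10.12 + 7.48 + 7.44 + 5.75
 = 30.79
Net = 30.79 - 14 = 16.79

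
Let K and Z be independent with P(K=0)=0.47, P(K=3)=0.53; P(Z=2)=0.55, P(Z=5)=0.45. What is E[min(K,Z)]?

1.2985

E[min(K,Z)] = Σ_k Σ_z min(k,z) · P(K=k)P(Z=z)
 = 0·0.2585 + 0·0.2115 + 2·0.2915 + 3·0.2385
 = 0 + 0 + 0.583 + 0.7155
 = 1.2985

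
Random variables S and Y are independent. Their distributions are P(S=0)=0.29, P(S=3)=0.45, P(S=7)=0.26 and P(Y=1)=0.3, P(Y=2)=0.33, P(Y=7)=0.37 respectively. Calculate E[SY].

11.2535

E[SY] = Σ_s Σ_y sy · P(S=s)P(Y=y)
 = 0·0.087 + 0·0.0957 + 0·0.1073 + 3·0.135 + 6·0.1485 + 21·0.1665 + 7·0.078 + 14·0.0858 + 49·0.0962
 = 0 + 0 + 0 + 0.405 + 0.891 + 3.4965 + 0.546 + 1.2012 + 4.7138
 = 11.2535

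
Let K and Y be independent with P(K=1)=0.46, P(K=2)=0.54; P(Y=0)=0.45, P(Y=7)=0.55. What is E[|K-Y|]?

3.696

E[|K-Y|] = Σ_k Σ_y |k-y| · P(K=k)P(Y=y)
 = 1·0.207 + 6·0.253 + 2·0.243 + 5·0.297
 = 0.207 + 1.518 + 0.486 + 1.485
 = 3.696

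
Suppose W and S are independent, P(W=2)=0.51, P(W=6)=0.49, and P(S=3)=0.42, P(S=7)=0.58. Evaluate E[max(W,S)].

E[max(W,S)] = Σ_w Σ_s max(w,s) · P(W=w)P(S=s)
 = 3·0.2142 + 7·0.2958 + 6·0.2058 + 7·0.2842
 = 0.6426 + 2.0706 + 1.2348 + 1.9894
 = 5.9374

5.9374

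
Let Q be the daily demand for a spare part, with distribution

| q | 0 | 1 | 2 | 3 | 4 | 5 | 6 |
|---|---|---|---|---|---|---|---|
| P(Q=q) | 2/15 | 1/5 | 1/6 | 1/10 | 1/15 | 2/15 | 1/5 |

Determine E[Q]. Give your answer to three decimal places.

E[Q] = Σ q·P(Q=q)
 = 0·2/15 + 1·1/5 + 2·1/6 + 3·1/10 + 4·1/15 + 5·2/15 + 6·1/5
 = 0 + 1/5 + 1/3 + 3/10 + 4/15 + 2/3 + 6/5
 = 89/30

2.967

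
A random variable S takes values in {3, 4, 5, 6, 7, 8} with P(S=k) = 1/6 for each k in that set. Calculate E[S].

5.5

E[S] = Σ s·P(S=s)
 = 3·1/6 + 4·1/6 + 5·1/6 + 6·1/6 + 7·1/6 + 8·1/6
 = 1/2 + 2/3 + 5/6 + 1 + 7/6 + 4/3
 = 11/2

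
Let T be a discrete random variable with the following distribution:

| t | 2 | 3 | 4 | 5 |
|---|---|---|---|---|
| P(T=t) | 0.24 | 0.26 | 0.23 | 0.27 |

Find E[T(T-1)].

E[T(T-1)] = Σ t(t-1)·P(T=t)
 = 2·0.24 + 6·0.26 + 12·0.23 + 20·0.27
 = 0.48 + 1.56 + 2.76 + 5.4
 = 10.2

10.2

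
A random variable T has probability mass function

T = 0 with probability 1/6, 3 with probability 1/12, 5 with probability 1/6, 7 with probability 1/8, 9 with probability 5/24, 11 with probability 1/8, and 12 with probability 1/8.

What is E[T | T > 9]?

P(T > 9) = 1/8 + 1/8 = 1/4.
E[T | T > 9] = [11·1/8 + 12·1/8] / (1/4)
 = 23/8 / (1/4)
 = 23/2

11.5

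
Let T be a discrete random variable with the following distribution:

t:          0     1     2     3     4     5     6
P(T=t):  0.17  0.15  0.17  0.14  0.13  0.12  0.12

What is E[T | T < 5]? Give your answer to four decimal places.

1.8816

P(T < 5) = 0.17 + 0.15 + 0.17 + 0.14 + 0.13 = 0.76.
E[T | T < 5] = [0·0.17 + 1·0.15 + 2·0.17 + 3·0.14 + 4·0.13] / 0.76
 = 1.43 / 0.76
 = 143/76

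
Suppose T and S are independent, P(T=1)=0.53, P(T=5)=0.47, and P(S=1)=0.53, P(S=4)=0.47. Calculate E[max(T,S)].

3.6273

E[max(T,S)] = Σ_t Σ_s max(t,s) · P(T=t)P(S=s)
 = 1·0.2809 + 4·0.2491 + 5·0.2491 + 5·0.2209
 = 0.2809 + 0.9964 + 1.2455 + 1.1045
 = 3.6273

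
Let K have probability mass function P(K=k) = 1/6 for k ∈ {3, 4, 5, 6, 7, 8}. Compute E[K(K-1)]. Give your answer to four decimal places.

27.6667

E[K(K-1)] = Σ k(k-1)·P(K=k)
 = 6·1/6 + 12·1/6 + 20·1/6 + 30·1/6 + 42·1/6 + 56·1/6
 = 1 + 2 + 10/3 + 5 + 7 + 28/3
 = 83/3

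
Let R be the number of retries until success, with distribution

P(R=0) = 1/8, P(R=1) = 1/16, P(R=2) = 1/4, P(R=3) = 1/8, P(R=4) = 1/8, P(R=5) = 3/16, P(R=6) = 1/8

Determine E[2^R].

18.25

E[2^R] = Σ 2^r·P(R=r)
 = 1·1/8 + 2·1/16 + 4·1/4 + 8·1/8 + 16·1/8 + 32·3/16 + 64·1/8
 = 1/8 + 1/8 + 1 + 1 + 2 + 6 + 8
 = 73/4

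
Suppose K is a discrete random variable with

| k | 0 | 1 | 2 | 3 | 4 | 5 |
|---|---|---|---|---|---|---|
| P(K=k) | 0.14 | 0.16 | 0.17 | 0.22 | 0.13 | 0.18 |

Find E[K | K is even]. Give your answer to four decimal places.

P(K is even) = 0.14 + 0.17 + 0.13 = 0.44.
E[K | K is even] = [0·0.14 + 2·0.17 + 4·0.13] / 0.44
 = 0.86 / 0.44
 = 43/22

1.9545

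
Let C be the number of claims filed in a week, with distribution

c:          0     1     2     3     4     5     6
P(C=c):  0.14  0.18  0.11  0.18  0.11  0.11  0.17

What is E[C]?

E[C] = Σ c·P(C=c)
 = 0·0.14 + 1·0.18 + 2·0.11 + 3·0.18 + 4·0.11 + 5·0.11 + 6·0.17
 = 0 + 0.18 + 0.22 + 0.54 + 0.44 + 0.55 + 1.02
 = 2.95

2.95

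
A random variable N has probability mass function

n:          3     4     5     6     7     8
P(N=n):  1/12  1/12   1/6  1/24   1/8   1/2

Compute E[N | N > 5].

7.6875

P(N > 5) = 1/24 + 1/8 + 1/2 = 2/3.
E[N | N > 5] = [6·1/24 + 7·1/8 + 8·1/2] / (2/3)
 = 41/8 / (2/3)
 = 123/16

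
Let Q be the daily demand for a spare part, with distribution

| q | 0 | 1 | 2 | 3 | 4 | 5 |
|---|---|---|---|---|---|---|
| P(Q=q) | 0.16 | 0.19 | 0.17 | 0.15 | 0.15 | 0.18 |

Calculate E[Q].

2.48

E[Q] = Σ q·P(Q=q)
 = 0·0.16 + 1·0.19 + 2·0.17 + 3·0.15 + 4·0.15 + 5·0.18
 = 0 + 0.19 + 0.34 + 0.45 + 0.6 + 0.9
 = 2.48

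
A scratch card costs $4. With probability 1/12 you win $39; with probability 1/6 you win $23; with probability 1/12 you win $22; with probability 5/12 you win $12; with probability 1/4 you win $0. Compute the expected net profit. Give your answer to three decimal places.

9.917

E[payout] = 39·1/12 + 23·1/6 + 22·1/12 + 12·5/12 + 0·1/4
 = 13/4 + 23/6 + 11/6 + 5 + 0
 = 167/12
Net = 167/12 - 4 = 119/12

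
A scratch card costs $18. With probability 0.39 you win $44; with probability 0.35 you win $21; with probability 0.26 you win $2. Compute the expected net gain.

7.03

E[payout] = 44·0.39 + 21·0.35 + 2·0.26
 = 17.16 + 7.35 + 0.52
 = 25.03
Net = 25.03 - 18 = 7.03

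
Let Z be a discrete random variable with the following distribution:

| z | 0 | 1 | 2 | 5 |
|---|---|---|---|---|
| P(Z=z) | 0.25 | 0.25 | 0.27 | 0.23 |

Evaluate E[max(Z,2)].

E[max(Z,2)] = Σ max(z,2)·P(Z=z)
 = 2·0.25 + 2·0.25 + 2·0.27 + 5·0.23
 = 0.5 + 0.5 + 0.54 + 1.15
 = 2.69

2.69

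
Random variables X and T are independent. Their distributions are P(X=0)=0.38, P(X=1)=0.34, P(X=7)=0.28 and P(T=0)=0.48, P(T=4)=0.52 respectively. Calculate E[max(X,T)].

3.6208

E[max(X,T)] = Σ_x Σ_t max(x,t) · P(X=x)P(T=t)
 = 0·0.1824 + 4·0.1976 + 1·0.1632 + 4·0.1768 + 7·0.1344 + 7·0.1456
 = 0 + 0.7904 + 0.1632 + 0.7072 + 0.9408 + 1.0192
 = 3.6208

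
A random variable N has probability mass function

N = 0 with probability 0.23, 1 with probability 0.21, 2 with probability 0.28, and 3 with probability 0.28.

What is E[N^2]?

3.85

E[N^2] = Σ n^2·P(N=n)
 = 0·0.23 + 1·0.21 + 4·0.28 + 9·0.28
 = 0 + 0.21 + 1.12 + 2.52
 = 3.85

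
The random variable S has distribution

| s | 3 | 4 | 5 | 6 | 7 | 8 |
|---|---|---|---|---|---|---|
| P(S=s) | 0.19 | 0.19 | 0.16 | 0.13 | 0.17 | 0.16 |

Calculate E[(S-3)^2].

8.72

E[(S-3)^2] = Σ (s-3)^2·P(S=s)
 = 0·0.19 + 1·0.19 + 4·0.16 + 9·0.13 + 16·0.17 + 25·0.16
 = 0 + 0.19 + 0.64 + 1.17 + 2.72 + 4
 = 8.72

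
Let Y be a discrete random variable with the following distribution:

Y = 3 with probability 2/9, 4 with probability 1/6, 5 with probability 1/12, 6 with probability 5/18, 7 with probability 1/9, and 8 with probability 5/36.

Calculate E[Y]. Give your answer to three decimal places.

E[Y] = Σ y·P(Y=y)
 = 3·2/9 + 4·1/6 + 5·1/12 + 6·5/18 + 7·1/9 + 8·5/36
 = 2/3 + 2/3 + 5/12 + 5/3 + 7/9 + 10/9
 = 191/36

5.306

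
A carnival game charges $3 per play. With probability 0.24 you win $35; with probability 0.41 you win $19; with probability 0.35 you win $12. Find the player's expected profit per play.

17.39

E[payout] = 35·0.24 + 19·0.41 + 12·0.35
 = 8.4 + 7.79 + 4.2
 = 20.39
Net = 20.39 - 3 = 17.39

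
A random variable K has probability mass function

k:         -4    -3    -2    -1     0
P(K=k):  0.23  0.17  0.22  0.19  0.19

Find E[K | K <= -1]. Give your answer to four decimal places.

P(K <= -1) = 0.23 + 0.17 + 0.22 + 0.19 = 0.81.
E[K | K <= -1] = [(-4)·0.23 + (-3)·0.17 + (-2)·0.22 + (-1)·0.19] / 0.81
 = -2.06 / 0.81
 = -206/81

-2.5432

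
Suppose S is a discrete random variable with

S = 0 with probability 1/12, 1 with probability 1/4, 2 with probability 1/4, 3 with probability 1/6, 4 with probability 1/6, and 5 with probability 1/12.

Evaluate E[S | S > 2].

P(S > 2) = 1/6 + 1/6 + 1/12 = 5/12.
E[S | S > 2] = [3·1/6 + 4·1/6 + 5·1/12] / (5/12)
 = 19/12 / (5/12)
 = 19/5

3.8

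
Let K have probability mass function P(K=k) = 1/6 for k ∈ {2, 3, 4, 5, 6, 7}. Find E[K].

4.5

E[K] = Σ k·P(K=k)
 = 2·1/6 + 3·1/6 + 4·1/6 + 5·1/6 + 6·1/6 + 7·1/6
 = 1/3 + 1/2 + 2/3 + 5/6 + 1 + 7/6
 = 9/2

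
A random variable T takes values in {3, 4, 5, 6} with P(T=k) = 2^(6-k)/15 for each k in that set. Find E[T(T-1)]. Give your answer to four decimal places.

E[T(T-1)] = Σ t(t-1)·P(T=t)
 = 6·8/15 + 12·4/15 + 20·2/15 + 30·1/15
 = 16/5 + 16/5 + 8/3 + 2
 = 166/15

11.0667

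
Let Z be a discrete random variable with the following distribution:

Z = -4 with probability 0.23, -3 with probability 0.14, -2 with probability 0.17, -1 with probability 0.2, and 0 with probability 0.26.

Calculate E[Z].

-1.88

E[Z] = Σ z·P(Z=z)
 = (-4)·0.23 + (-3)·0.14 + (-2)·0.17 + (-1)·0.2 + 0·0.26
 = (-0.92) + (-0.42) + (-0.34) + (-0.2) + 0
 = -1.88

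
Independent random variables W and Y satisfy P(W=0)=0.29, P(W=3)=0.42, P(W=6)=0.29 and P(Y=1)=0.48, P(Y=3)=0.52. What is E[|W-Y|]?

2.1432

E[|W-Y|] = Σ_w Σ_y |w-y| · P(W=w)P(Y=y)
 = 1·0.1392 + 3·0.1508 + 2·0.2016 + 0·0.2184 + 5·0.1392 + 3·0.1508
 = 0.1392 + 0.4524 + 0.4032 + 0 + 0.696 + 0.4524
 = 2.1432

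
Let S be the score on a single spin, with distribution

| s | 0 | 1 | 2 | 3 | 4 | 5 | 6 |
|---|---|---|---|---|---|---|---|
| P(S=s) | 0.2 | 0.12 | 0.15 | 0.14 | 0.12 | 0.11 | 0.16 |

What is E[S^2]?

12.41

E[S^2] = Σ s^2·P(S=s)
 = 0·0.2 + 1·0.12 + 4·0.15 + 9·0.14 + 16·0.12 + 25·0.11 + 36·0.16
 = 0 + 0.12 + 0.6 + 1.26 + 1.92 + 2.75 + 5.76
 = 12.41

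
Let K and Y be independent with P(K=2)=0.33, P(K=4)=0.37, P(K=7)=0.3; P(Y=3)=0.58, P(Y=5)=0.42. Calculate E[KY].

E[KY] = Σ_k Σ_y ky · P(K=k)P(Y=y)
 = 6·0.1914 + 10·0.1386 + 12·0.2146 + 20·0.1554 + 21·0.174 + 35·0.126
 = 1.1484 + 1.386 + 2.5752 + 3.108 + 3.654 + 4.41
 = 16.2816

16.2816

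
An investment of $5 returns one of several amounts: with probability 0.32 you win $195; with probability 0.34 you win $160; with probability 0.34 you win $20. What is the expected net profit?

E[payout] = 195·0.32 + 160·0.34 + 20·0.34
 = 62.4 + 54.4 + 6.8
 = 123.6
Net = 123.6 - 5 = 118.6

118.6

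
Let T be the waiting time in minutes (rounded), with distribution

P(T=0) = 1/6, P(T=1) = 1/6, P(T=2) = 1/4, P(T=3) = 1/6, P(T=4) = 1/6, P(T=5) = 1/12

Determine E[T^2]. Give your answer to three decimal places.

7.417

E[T^2] = Σ t^2·P(T=t)
 = 0·1/6 + 1·1/6 + 4·1/4 + 9·1/6 + 16·1/6 + 25·1/12
 = 0 + 1/6 + 1 + 3/2 + 8/3 + 25/12
 = 89/12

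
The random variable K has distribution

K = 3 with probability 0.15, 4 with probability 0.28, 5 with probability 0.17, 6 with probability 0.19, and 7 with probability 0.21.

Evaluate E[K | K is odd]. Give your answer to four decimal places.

5.2264

P(K is odd) = 0.15 + 0.17 + 0.21 = 0.53.
E[K | K is odd] = [3·0.15 + 5·0.17 + 7·0.21] / 0.53
 = 2.77 / 0.53
 = 277/53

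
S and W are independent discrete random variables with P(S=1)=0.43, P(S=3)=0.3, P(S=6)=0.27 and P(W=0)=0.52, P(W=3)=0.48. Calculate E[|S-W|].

E[|S-W|] = Σ_s Σ_w |s-w| · P(S=s)P(W=w)
 = 1·0.2236 + 2·0.2064 + 3·0.156 + 0·0.144 + 6·0.1404 + 3·0.1296
 = 0.2236 + 0.4128 + 0.468 + 0 + 0.8424 + 0.3888
 = 2.3356

2.3356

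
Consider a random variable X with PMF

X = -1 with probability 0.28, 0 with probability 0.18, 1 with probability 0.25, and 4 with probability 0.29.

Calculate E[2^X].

5.46

E[2^X] = Σ 2^x·P(X=x)
 = 0.5·0.28 + 1·0.18 + 2·0.25 + 16·0.29
 = 0.14 + 0.18 + 0.5 + 4.64
 = 5.46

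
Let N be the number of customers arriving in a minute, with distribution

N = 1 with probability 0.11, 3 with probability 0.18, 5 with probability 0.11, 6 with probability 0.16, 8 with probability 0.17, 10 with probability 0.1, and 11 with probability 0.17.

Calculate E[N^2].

51.69

E[N^2] = Σ n^2·P(N=n)
 = 1·0.11 + 9·0.18 + 25·0.11 + 36·0.16 + 64·0.17 + 100·0.1 + 121·0.17
 = 0.11 + 1.62 + 2.75 + 5.76 + 10.88 + 10 + 20.57
 = 51.69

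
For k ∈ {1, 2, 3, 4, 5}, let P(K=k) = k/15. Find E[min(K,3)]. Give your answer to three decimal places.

E[min(K,3)] = Σ min(k,3)·P(K=k)
 = 1·1/15 + 2·2/15 + 3·1/5 + 3·4/15 + 3·1/3
 = 1/15 + 4/15 + 3/5 + 4/5 + 1
 = 41/15

2.733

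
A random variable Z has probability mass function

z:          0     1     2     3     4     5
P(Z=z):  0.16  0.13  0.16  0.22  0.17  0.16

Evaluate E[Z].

E[Z] = Σ z·P(Z=z)
 = 0·0.16 + 1·0.13 + 2·0.16 + 3·0.22 + 4·0.17 + 5·0.16
 = 0 + 0.13 + 0.32 + 0.66 + 0.68 + 0.8
 = 2.59

2.59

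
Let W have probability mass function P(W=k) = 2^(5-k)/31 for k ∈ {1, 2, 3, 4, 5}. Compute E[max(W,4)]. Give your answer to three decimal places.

4.032

E[max(W,4)] = Σ max(w,4)·P(W=w)
 = 4·16/31 + 4·8/31 + 4·4/31 + 4·2/31 + 5·1/31
 = 64/31 + 32/31 + 16/31 + 8/31 + 5/31
 = 125/31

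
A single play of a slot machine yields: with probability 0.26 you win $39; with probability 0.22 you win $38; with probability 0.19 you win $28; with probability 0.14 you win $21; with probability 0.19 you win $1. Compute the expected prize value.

E[payout] = 39·0.26 + 38·0.22 + 28·0.19 + 21·0.14 + 1·0.19
 = 10.14 + 8.36 + 5.32 + 2.94 + 0.19
 = 26.95

26.95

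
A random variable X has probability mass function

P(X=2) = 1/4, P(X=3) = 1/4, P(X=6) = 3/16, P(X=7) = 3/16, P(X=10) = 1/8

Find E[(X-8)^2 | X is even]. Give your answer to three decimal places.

18.222

P(X is even) = 1/4 + 3/16 + 1/8 = 9/16.
E[(X-8)^2 | X is even] = [36·1/4 + 4·3/16 + 4·1/8] / (9/16)
 = 41/4 / (9/16)
 = 164/9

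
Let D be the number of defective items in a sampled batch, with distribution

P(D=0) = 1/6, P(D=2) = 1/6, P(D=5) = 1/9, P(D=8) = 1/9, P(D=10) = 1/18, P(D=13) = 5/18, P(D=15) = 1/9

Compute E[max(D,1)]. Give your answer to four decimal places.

E[max(D,1)] = Σ max(d,1)·P(D=d)
 = 1·1/6 + 2·1/6 + 5·1/9 + 8·1/9 + 10·1/18 + 13·5/18 + 15·1/9
 = 1/6 + 1/3 + 5/9 + 8/9 + 5/9 + 65/18 + 5/3
 = 70/9

7.7778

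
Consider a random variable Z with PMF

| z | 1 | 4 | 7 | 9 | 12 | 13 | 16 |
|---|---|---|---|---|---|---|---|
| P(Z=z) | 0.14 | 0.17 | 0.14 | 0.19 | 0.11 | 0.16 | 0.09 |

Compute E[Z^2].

91.03

E[Z^2] = Σ z^2·P(Z=z)
 = 1·0.14 + 16·0.17 + 49·0.14 + 81·0.19 + 144·0.11 + 169·0.16 + 256·0.09
 = 0.14 + 2.72 + 6.86 + 15.39 + 15.84 + 27.04 + 23.04
 = 91.03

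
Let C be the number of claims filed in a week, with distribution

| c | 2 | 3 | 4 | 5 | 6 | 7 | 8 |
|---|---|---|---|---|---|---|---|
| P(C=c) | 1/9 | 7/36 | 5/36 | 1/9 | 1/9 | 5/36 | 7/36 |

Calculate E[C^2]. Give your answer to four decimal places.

30.4444

E[C^2] = Σ c^2·P(C=c)
 = 4·1/9 + 9·7/36 + 16·5/36 + 25·1/9 + 36·1/9 + 49·5/36 + 64·7/36
 = 4/9 + 7/4 + 20/9 + 25/9 + 4 + 245/36 + 112/9
 = 274/9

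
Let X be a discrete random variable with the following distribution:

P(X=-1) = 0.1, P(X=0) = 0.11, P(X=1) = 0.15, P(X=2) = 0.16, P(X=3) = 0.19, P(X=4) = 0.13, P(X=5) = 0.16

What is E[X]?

2.26

E[X] = Σ x·P(X=x)
 = (-1)·0.1 + 0·0.11 + 1·0.15 + 2·0.16 + 3·0.19 + 4·0.13 + 5·0.16
 = (-0.1) + 0 + 0.15 + 0.32 + 0.57 + 0.52 + 0.8
 = 2.26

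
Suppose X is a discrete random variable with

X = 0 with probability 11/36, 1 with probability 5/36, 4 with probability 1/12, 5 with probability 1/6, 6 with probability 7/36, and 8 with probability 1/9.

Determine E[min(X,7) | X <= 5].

P(X <= 5) = 11/36 + 5/36 + 1/12 + 1/6 = 25/36.
E[min(X,7) | X <= 5] = [0·11/36 + 1·5/36 + 4·1/12 + 5·1/6] / (25/36)
 = 47/36 / (25/36)
 = 47/25

1.88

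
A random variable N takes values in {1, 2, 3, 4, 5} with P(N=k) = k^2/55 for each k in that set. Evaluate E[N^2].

E[N^2] = Σ n^2·P(N=n)
 = 1·1/55 + 4·4/55 + 9·9/55 + 16·16/55 + 25·5/11
 = 1/55 + 16/55 + 81/55 + 256/55 + 125/11
 = 89/5

17.8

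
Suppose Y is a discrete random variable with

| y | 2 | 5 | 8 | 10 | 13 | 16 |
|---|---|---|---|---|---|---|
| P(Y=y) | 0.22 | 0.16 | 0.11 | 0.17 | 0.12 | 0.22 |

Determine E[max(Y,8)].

E[max(Y,8)] = Σ max(y,8)·P(Y=y)
 = 8·0.22 + 8·0.16 + 8·0.11 + 10·0.17 + 13·0.12 + 16·0.22
 = 1.76 + 1.28 + 0.88 + 1.7 + 1.56 + 3.52
 = 10.7

10.7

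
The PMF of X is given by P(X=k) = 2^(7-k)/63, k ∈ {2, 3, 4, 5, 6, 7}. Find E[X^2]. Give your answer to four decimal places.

9.8571

E[X^2] = Σ x^2·P(X=x)
 = 4·32/63 + 9·16/63 + 16·8/63 + 25·4/63 + 36·2/63 + 49·1/63
 = 128/63 + 16/7 + 128/63 + 100/63 + 8/7 + 7/9
 = 69/7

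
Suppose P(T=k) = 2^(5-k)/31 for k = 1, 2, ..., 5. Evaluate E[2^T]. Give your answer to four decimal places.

E[2^T] = Σ 2^t·P(T=t)
 = 2·16/31 + 4·8/31 + 8·4/31 + 16·2/31 + 32·1/31
 = 32/31 + 32/31 + 32/31 + 32/31 + 32/31
 = 160/31

5.1613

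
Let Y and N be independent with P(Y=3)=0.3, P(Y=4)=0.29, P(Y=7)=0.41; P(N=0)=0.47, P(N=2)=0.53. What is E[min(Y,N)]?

1.06

E[min(Y,N)] = Σ_y Σ_n min(y,n) · P(Y=y)P(N=n)
 = 0·0.141 + 2·0.159 + 0·0.1363 + 2·0.1537 + 0·0.1927 + 2·0.2173
 = 0 + 0.318 + 0 + 0.3074 + 0 + 0.4346
 = 1.06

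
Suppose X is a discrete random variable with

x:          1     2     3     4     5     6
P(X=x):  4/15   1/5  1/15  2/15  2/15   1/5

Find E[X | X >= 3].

4.875

P(X >= 3) = 1/15 + 2/15 + 2/15 + 1/5 = 8/15.
E[X | X >= 3] = [3·1/15 + 4·2/15 + 5·2/15 + 6·1/5] / (8/15)
 = 13/5 / (8/15)
 = 39/8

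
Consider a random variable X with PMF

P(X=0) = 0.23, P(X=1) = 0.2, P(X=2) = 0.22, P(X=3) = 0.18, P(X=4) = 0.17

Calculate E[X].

1.86

E[X] = Σ x·P(X=x)
 = 0·0.23 + 1·0.2 + 2·0.22 + 3·0.18 + 4·0.17
 = 0 + 0.2 + 0.44 + 0.54 + 0.68
 = 1.86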